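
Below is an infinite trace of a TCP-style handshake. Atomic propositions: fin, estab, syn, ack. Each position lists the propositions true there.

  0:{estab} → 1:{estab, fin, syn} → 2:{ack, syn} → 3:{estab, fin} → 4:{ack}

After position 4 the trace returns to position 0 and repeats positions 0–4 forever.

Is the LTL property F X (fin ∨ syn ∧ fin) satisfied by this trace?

X (fin ∨ syn ∧ fin) holds at position 0, which is reachable from 0, so F X (fin ∨ syn ∧ fin) holds.

Holds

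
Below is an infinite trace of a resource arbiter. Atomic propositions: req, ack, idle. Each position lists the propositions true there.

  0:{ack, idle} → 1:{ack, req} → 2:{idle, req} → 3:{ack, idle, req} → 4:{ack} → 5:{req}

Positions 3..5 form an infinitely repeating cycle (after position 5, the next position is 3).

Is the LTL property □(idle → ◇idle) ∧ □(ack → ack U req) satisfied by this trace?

idle → ◇idle holds at every position 0..5, and those are all positions ever visited, so □(idle → ◇idle) holds.
Positions where idle holds: 0, 2, 3.
Check ◇idle at each: 0→ok, 2→ok, 3→ok.
ack → ack U req holds at every position 0..5, and those are all positions ever visited, so □(ack → ack U req) holds.
Positions where ack holds: 0, 1, 3, 4.
Check ack U req at each: 0→ok, 1→ok, 3→ok, 4→ok.
At position 0: □(idle → ◇idle) is true; □(ack → ack U req) is true; so □(idle → ◇idle) ∧ □(ack → ack U req) is true.

Holds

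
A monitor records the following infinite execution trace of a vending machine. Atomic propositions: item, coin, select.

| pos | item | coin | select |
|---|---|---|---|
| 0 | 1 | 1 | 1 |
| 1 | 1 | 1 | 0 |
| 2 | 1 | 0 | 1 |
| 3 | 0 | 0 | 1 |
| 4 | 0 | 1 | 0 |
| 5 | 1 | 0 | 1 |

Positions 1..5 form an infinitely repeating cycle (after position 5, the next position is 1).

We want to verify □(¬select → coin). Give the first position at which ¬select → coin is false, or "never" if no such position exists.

¬select → coin holds at every position 0..5, and those are all the positions the trace ever visits, so the invariant □(¬select → coin) is never violated.

never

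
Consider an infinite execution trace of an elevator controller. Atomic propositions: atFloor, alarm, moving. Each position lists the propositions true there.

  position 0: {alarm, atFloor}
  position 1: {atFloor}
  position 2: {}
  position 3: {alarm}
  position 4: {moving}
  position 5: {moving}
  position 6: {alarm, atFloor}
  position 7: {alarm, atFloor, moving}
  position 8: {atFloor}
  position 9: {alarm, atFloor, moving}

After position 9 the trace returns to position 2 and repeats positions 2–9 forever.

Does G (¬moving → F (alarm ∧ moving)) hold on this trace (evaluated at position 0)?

Yes

¬moving → F (alarm ∧ moving) holds at every position 0..9, and those are all positions ever visited, so G (¬moving → F (alarm ∧ moving)) holds.
Positions where ¬moving holds: 0, 1, 2, 3, 6, 8.
Check F (alarm ∧ moving) at each: 0→ok, 1→ok, 2→ok, 3→ok, 6→ok, 8→ok.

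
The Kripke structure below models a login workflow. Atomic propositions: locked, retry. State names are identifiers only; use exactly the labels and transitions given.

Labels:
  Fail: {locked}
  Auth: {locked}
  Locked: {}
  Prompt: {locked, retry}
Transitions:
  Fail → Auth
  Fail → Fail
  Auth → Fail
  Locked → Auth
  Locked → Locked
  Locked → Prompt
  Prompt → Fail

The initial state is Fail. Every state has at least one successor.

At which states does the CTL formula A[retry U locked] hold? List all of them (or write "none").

States satisfying retry: {Prompt}.
States satisfying locked: {Fail, Auth, Prompt}.
States satisfying A[retry U locked]: {Fail, Auth, Prompt}.

{Fail, Auth, Prompt}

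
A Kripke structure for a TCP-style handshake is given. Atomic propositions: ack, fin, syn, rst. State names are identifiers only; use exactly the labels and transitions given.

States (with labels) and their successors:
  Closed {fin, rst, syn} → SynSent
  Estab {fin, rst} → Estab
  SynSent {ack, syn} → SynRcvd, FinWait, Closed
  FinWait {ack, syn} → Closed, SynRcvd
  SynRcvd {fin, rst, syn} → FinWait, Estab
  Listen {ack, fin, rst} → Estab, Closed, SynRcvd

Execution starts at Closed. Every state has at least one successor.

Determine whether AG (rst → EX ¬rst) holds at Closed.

No

States satisfying rst → EX ¬rst: {Closed, SynSent, FinWait, SynRcvd}.
States satisfying AG (rst → EX ¬rst): ∅.
Estab is reachable from Closed and violates rst → EX ¬rst, so AG fails at Closed.
Closed ∉ Sat(AG (rst → EX ¬rst)).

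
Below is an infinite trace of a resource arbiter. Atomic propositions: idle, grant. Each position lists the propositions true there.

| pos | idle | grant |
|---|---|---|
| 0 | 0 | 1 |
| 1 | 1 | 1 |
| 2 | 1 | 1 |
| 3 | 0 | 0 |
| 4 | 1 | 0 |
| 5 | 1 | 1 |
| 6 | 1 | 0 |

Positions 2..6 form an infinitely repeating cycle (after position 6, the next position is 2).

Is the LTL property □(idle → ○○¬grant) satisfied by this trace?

Does not hold

idle → ○○¬grant must hold at every position from 0 onward. It fails at position 5, so □(idle → ○○¬grant) is false.
Positions where idle holds: 1, 2, 4, 5, 6.
Check ○○¬grant at each: 1→ok, 2→ok, 4→ok, 5→fails, 6→ok.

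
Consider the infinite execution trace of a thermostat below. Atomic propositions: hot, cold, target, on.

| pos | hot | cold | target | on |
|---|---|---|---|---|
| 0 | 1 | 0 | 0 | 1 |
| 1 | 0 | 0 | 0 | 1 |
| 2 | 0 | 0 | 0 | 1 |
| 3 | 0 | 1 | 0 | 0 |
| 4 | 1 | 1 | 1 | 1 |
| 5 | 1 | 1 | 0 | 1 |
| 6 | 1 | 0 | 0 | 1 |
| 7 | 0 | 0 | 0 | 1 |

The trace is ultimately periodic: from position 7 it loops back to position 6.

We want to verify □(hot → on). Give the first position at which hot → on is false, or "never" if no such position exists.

never

hot → on holds at every position 0..7, and those are all the positions the trace ever visits, so the invariant □(hot → on) is never violated.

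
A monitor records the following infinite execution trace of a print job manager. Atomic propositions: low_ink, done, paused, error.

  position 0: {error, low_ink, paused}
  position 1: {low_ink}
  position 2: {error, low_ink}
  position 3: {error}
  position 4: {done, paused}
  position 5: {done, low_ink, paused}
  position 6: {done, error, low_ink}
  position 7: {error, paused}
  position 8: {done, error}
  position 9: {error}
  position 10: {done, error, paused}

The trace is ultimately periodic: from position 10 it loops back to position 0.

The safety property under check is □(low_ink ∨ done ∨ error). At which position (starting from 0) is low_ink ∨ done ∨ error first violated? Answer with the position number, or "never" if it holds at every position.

low_ink ∨ done ∨ error holds at every position 0..10, and those are all the positions the trace ever visits, so the invariant □(low_ink ∨ done ∨ error) is never violated.

never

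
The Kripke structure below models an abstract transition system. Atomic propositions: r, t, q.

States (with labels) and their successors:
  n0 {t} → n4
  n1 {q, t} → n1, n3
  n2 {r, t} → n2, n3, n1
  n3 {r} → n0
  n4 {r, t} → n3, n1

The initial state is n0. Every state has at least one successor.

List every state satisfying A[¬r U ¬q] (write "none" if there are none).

{n0, n2, n3, n4}

States satisfying ¬r: {n0, n1}.
States satisfying ¬q: {n0, n2, n3, n4}.
States satisfying A[¬r U ¬q]: {n0, n2, n3, n4}.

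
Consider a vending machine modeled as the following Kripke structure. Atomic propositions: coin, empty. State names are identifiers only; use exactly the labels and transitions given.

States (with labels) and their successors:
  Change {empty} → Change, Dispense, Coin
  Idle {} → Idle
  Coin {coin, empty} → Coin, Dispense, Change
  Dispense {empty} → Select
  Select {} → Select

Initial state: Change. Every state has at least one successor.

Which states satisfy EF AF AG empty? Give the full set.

none

States satisfying AF AG empty: ∅.
States satisfying EF AF AG empty: ∅.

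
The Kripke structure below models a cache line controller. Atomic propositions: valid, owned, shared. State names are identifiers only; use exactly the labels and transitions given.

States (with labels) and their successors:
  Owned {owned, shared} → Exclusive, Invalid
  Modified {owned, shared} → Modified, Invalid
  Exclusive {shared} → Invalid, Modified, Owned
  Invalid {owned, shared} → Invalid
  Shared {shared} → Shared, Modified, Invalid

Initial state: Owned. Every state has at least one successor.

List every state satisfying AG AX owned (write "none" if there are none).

{Modified, Invalid}

States satisfying AX owned: {Modified, Exclusive, Invalid}.
States satisfying AG AX owned: {Modified, Invalid}.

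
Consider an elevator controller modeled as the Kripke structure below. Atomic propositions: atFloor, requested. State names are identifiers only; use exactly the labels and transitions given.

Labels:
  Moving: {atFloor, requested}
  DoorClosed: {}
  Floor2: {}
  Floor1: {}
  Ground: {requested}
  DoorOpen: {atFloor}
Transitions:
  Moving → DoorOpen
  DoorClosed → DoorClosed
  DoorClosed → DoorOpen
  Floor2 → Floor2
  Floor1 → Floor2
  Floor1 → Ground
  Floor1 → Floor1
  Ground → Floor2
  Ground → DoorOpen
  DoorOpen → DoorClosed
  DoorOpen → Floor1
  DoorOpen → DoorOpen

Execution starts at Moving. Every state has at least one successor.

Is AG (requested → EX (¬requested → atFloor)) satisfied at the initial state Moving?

Holds

States satisfying requested → EX (¬requested → atFloor): {Moving, DoorClosed, Floor2, Floor1, Ground, DoorOpen}.
States satisfying AG (requested → EX (¬requested → atFloor)): {Moving, DoorClosed, Floor2, Floor1, Ground, DoorOpen}.
Every state reachable from Moving satisfies requested → EX (¬requested → atFloor).
Moving ∈ Sat(AG (requested → EX (¬requested → atFloor))).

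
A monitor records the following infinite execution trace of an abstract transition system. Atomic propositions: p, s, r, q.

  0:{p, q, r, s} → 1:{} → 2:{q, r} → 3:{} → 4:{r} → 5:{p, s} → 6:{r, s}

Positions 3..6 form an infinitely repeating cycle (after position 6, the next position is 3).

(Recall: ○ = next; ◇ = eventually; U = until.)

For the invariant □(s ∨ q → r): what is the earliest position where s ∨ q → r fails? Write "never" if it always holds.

Check s ∨ q → r at each position in order: 0 ✓, 1 ✓, 2 ✓, 3 ✓, 4 ✓.
At position 5 the labels are {p, s}, so s ∨ q → r is false there. This is the first violation.

5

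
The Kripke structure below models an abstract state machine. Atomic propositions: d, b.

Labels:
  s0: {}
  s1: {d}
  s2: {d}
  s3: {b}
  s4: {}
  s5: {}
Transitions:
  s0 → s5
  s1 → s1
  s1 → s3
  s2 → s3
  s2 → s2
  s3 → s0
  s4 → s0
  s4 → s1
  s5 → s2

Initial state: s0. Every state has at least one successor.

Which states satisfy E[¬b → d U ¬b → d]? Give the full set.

States satisfying ¬b → d: {s1, s2, s3}.
States satisfying E[¬b → d U ¬b → d]: {s1, s2, s3}.

{s1, s2, s3}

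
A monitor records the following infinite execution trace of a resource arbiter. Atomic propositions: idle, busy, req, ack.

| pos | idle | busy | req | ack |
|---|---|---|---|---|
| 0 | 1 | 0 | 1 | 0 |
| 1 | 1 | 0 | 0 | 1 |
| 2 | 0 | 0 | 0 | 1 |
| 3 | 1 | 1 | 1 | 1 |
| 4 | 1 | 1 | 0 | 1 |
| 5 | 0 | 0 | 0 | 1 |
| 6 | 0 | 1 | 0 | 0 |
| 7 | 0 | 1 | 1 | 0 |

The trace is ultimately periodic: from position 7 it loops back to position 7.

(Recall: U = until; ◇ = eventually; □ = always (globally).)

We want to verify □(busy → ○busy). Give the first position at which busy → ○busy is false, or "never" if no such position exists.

4

Check busy → ○busy at each position in order: 0 ✓, 1 ✓, 2 ✓, 3 ✓.
At position 4 the labels are {ack, busy, idle} and the next position 5 has {ack}, so busy → ○busy is false there. This is the first violation.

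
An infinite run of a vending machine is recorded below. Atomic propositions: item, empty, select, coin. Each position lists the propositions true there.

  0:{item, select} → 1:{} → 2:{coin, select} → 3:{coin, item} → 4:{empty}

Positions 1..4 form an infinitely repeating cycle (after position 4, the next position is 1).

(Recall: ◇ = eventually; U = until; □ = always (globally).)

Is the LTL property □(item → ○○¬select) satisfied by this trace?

Does not hold

item → ○○¬select must hold at every position from 0 onward. It fails at position 0, so □(item → ○○¬select) is false.
Positions where item holds: 0, 3.
Check ○○¬select at each: 0→fails, 3→ok.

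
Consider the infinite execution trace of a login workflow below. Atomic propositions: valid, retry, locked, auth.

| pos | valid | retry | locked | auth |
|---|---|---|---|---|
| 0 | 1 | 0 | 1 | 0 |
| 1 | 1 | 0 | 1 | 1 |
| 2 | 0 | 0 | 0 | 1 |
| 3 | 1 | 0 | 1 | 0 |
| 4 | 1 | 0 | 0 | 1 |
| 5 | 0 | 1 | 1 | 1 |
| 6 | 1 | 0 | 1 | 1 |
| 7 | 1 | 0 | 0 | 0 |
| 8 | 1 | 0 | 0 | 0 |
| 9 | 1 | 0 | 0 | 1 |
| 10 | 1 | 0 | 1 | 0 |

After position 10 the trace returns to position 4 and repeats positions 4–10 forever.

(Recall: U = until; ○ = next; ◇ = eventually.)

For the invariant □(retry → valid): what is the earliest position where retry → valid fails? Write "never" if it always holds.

5

Check retry → valid at each position in order: 0 ✓, 1 ✓, 2 ✓, 3 ✓, 4 ✓.
At position 5 the labels are {auth, locked, retry}, so retry → valid is false there. This is the first violation.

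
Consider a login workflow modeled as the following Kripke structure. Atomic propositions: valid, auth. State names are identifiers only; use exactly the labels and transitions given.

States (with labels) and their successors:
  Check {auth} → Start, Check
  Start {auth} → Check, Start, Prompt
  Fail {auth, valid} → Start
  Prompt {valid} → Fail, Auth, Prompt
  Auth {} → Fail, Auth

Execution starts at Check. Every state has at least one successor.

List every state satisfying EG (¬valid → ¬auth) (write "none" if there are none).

States satisfying ¬valid → ¬auth: {Fail, Prompt, Auth}.
States satisfying EG (¬valid → ¬auth): {Prompt, Auth}.

{Prompt, Auth}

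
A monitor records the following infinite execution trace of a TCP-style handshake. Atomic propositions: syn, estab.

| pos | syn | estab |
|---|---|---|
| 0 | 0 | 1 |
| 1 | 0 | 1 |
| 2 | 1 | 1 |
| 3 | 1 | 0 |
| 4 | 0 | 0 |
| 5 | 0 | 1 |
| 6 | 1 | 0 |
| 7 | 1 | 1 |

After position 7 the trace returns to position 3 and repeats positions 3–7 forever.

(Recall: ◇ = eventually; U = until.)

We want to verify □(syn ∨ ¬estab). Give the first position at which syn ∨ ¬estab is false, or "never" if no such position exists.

0

At position 0 the labels are {estab}, so syn ∨ ¬estab is false there. This is the first violation.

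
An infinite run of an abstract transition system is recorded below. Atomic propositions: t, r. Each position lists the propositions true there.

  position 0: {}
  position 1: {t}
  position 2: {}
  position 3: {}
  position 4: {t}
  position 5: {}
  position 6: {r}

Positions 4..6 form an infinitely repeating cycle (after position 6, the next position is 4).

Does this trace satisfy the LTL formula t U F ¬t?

Yes

Walking from position 0: F ¬t first holds at position 0, and t holds at every earlier position along the way, so t U F ¬t holds.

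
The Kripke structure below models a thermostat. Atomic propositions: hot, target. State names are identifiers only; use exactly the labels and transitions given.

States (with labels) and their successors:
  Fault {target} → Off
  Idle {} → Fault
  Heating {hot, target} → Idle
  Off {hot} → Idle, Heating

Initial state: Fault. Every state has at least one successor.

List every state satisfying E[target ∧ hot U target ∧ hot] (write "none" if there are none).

{Heating}

States satisfying target ∧ hot: {Heating}.
States satisfying E[target ∧ hot U target ∧ hot]: {Heating}.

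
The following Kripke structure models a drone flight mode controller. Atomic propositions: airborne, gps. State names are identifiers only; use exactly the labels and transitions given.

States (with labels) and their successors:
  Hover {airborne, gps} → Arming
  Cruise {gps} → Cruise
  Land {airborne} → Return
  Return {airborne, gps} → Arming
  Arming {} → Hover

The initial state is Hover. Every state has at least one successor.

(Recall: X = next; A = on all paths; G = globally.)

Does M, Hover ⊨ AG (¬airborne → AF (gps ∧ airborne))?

States satisfying ¬airborne → AF (gps ∧ airborne): {Hover, Land, Return, Arming}.
States satisfying AG (¬airborne → AF (gps ∧ airborne)): {Hover, Land, Return, Arming}.
Every state reachable from Hover satisfies ¬airborne → AF (gps ∧ airborne).
Hover ∈ Sat(AG (¬airborne → AF (gps ∧ airborne))).

Satisfied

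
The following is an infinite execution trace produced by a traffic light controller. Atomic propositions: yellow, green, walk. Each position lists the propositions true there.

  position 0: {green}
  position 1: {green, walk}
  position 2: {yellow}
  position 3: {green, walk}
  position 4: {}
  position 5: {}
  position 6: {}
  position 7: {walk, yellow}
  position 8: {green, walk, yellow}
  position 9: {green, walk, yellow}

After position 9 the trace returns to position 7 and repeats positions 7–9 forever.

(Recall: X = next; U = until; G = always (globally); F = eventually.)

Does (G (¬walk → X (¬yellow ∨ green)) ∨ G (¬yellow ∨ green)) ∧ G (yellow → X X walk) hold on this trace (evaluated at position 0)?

No

yellow → X X walk must hold at every position from 0 onward. It fails at position 2, so G (yellow → X X walk) is false.
Positions where yellow holds: 2, 7, 8, 9.
Check X X walk at each: 2→fails, 7→ok, 8→ok, 9→ok.
At position 0: G (¬walk → X (¬yellow ∨ green)) ∨ G (¬yellow ∨ green) is false; G (yellow → X X walk) is false; so (G (¬walk → X (¬yellow ∨ green)) ∨ G (¬yellow ∨ green)) ∧ G (yellow → X X walk) is false.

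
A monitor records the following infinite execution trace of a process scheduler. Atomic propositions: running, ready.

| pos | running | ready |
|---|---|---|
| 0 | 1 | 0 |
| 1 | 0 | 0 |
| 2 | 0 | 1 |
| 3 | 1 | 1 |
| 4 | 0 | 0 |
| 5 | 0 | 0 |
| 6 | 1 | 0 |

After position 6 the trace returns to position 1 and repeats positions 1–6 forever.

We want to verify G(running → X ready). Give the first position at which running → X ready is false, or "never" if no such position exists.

0

At position 0 the labels are {running} and the next position 1 has {}, so running → X ready is false there. This is the first violation.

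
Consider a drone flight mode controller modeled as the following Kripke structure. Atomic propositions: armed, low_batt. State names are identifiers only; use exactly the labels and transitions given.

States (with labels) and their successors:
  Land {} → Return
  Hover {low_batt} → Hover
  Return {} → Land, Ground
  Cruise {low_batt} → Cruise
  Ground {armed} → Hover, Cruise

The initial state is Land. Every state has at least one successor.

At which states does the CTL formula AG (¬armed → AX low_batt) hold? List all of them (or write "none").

{Hover, Cruise, Ground}

States satisfying ¬armed → AX low_batt: {Hover, Cruise, Ground}.
States satisfying AG (¬armed → AX low_batt): {Hover, Cruise, Ground}.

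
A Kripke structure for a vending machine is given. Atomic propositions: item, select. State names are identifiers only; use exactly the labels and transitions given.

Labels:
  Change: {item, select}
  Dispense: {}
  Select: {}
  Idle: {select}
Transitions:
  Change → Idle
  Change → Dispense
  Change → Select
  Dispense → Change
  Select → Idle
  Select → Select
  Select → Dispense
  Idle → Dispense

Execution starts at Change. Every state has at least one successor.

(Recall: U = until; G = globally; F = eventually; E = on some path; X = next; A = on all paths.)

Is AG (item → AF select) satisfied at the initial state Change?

States satisfying item → AF select: {Change, Dispense, Select, Idle}.
States satisfying AG (item → AF select): {Change, Dispense, Select, Idle}.
Every state reachable from Change satisfies item → AF select.
Change ∈ Sat(AG (item → AF select)).

Holds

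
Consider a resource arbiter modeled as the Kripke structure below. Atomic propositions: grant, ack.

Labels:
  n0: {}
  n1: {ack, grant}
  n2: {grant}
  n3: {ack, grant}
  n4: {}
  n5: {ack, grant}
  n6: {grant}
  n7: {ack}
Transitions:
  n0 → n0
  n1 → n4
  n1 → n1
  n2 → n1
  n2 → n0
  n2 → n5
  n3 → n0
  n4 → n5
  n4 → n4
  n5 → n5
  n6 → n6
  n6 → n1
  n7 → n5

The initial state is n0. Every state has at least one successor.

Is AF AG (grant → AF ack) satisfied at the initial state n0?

States satisfying AG (grant → AF ack): {n0, n1, n3, n4, n5, n7}.
States satisfying AF AG (grant → AF ack): {n0, n1, n2, n3, n4, n5, n7}.
n0 ∈ Sat(AF AG (grant → AF ack)).

Satisfied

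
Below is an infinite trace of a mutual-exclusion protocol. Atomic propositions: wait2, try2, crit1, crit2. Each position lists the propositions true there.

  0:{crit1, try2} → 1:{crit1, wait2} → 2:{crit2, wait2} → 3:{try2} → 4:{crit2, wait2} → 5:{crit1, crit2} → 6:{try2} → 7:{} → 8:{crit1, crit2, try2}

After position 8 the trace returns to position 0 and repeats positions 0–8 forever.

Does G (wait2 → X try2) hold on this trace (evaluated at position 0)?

wait2 → X try2 must hold at every position from 0 onward. It fails at position 1, so G (wait2 → X try2) is false.
Positions where wait2 holds: 1, 2, 4.
Check X try2 at each: 1→fails, 2→ok, 4→fails.

Does not hold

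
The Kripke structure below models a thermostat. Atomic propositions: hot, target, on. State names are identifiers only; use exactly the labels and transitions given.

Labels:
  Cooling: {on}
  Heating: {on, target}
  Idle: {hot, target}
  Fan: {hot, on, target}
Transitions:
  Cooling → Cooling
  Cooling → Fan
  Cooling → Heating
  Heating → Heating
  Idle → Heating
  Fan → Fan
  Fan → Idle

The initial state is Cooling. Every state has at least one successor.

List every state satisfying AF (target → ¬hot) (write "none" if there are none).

States satisfying target → ¬hot: {Cooling, Heating}.
States satisfying AF (target → ¬hot): {Cooling, Heating, Idle}.

{Cooling, Heating, Idle}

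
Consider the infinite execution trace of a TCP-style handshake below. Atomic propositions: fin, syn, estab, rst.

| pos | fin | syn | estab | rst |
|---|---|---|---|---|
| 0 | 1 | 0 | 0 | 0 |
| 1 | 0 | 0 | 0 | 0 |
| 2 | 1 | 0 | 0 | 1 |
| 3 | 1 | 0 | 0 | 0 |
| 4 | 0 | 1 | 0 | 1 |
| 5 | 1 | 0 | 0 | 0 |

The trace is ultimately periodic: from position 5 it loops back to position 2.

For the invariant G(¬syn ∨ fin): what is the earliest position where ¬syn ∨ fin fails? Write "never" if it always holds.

Check ¬syn ∨ fin at each position in order: 0 ✓, 1 ✓, 2 ✓, 3 ✓.
At position 4 the labels are {rst, syn}, so ¬syn ∨ fin is false there. This is the first violation.

4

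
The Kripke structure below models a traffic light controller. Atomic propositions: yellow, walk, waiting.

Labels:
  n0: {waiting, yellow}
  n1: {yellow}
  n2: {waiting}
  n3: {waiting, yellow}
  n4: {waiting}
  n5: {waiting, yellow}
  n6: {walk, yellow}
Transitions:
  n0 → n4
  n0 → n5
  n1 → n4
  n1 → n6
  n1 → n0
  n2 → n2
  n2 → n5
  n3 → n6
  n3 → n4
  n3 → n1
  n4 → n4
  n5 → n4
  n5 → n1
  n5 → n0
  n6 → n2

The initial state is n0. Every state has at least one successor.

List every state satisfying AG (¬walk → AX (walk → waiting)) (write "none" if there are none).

{n4}

States satisfying ¬walk → AX (walk → waiting): {n0, n2, n4, n5, n6}.
States satisfying AG (¬walk → AX (walk → waiting)): {n4}.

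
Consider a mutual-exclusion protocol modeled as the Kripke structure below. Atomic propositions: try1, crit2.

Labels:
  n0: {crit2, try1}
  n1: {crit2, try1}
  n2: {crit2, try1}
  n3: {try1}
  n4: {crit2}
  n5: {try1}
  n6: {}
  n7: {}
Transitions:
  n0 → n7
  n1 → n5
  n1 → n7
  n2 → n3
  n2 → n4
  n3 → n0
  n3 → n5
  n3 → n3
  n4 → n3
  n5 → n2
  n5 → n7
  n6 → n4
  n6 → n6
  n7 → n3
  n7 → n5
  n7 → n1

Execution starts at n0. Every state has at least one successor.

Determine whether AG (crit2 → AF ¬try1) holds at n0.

Does not hold

States satisfying crit2 → AF ¬try1: {n0, n3, n4, n5, n6, n7}.
States satisfying AG (crit2 → AF ¬try1): ∅.
n1 is reachable from n0 and violates crit2 → AF ¬try1, so AG fails at n0.
n0 ∉ Sat(AG (crit2 → AF ¬try1)).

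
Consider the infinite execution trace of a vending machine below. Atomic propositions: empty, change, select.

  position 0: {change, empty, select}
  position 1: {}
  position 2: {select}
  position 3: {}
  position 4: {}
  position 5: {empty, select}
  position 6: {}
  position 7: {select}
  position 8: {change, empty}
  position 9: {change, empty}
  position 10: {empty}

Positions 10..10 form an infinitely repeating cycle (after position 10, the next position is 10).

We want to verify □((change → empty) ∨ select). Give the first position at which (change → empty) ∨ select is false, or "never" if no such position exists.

never

(change → empty) ∨ select holds at every position 0..10, and those are all the positions the trace ever visits, so the invariant □((change → empty) ∨ select) is never violated.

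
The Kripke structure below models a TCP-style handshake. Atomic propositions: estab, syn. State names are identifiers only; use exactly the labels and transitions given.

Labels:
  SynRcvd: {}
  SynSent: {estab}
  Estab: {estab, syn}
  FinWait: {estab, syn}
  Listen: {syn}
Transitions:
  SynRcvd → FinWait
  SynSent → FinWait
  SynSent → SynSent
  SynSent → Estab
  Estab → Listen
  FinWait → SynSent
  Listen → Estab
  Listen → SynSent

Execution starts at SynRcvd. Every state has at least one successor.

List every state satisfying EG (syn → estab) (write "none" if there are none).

States satisfying syn → estab: {SynRcvd, SynSent, Estab, FinWait}.
States satisfying EG (syn → estab): {SynRcvd, SynSent, FinWait}.

{SynRcvd, SynSent, FinWait}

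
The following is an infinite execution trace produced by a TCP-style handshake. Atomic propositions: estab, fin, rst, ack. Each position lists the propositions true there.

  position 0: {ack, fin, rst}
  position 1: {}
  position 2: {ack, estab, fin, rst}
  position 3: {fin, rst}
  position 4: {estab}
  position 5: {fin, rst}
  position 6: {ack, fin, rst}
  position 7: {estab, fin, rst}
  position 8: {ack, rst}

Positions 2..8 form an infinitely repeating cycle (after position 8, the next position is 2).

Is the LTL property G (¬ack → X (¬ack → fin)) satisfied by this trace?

Does not hold

¬ack → X (¬ack → fin) must hold at every position from 0 onward. It fails at position 3, so G (¬ack → X (¬ack → fin)) is false.
Positions where ¬ack holds: 1, 3, 4, 5, 7.
Check X (¬ack → fin) at each: 1→ok, 3→fails, 4→ok, 5→ok, 7→ok.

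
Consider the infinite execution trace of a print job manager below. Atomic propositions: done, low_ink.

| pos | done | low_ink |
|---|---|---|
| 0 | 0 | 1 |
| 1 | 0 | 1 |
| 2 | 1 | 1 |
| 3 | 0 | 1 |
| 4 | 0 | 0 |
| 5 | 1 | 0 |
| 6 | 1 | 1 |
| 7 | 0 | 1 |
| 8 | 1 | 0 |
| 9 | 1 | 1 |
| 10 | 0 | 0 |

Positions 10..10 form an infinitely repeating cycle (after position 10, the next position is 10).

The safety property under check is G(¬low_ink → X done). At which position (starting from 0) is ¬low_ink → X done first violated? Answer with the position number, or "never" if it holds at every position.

Check ¬low_ink → X done at each position in order: 0 ✓, 1 ✓, 2 ✓, 3 ✓, 4 ✓, 5 ✓, 6 ✓, 7 ✓, 8 ✓, 9 ✓.
At position 10 the labels are {} and the next position 10 has {}, so ¬low_ink → X done is false there. This is the first violation.

10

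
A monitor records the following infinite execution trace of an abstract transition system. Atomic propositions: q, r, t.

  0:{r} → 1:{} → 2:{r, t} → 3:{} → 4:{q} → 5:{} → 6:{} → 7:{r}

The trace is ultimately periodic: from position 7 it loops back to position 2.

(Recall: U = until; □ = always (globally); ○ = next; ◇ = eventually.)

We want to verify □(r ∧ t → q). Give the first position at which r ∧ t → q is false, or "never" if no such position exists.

2

Check r ∧ t → q at each position in order: 0 ✓, 1 ✓.
At position 2 the labels are {r, t}, so r ∧ t → q is false there. This is the first violation.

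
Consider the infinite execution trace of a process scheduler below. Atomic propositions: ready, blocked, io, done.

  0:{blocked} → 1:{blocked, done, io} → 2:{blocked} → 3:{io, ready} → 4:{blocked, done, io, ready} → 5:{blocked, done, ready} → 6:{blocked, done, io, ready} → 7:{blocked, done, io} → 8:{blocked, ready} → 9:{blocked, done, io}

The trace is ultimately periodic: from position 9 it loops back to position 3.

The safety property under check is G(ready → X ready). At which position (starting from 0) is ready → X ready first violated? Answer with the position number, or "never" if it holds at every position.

6

Check ready → X ready at each position in order: 0 ✓, 1 ✓, 2 ✓, 3 ✓, 4 ✓, 5 ✓.
At position 6 the labels are {blocked, done, io, ready} and the next position 7 has {blocked, done, io}, so ready → X ready is false there. This is the first violation.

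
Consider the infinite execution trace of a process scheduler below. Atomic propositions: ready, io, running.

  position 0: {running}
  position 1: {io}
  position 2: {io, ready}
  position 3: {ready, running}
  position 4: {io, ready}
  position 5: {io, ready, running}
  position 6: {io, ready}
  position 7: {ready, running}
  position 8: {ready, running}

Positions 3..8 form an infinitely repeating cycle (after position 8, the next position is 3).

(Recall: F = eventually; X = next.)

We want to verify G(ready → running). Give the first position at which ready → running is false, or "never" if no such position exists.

2

Check ready → running at each position in order: 0 ✓, 1 ✓.
At position 2 the labels are {io, ready}, so ready → running is false there. This is the first violation.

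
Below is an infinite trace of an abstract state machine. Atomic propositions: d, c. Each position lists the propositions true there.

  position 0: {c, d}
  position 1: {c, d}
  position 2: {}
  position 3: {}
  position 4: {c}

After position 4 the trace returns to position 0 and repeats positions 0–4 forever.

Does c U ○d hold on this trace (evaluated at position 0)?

Satisfied

Walking from position 0: ○d first holds at position 0, and c holds at every earlier position along the way, so c U ○d holds.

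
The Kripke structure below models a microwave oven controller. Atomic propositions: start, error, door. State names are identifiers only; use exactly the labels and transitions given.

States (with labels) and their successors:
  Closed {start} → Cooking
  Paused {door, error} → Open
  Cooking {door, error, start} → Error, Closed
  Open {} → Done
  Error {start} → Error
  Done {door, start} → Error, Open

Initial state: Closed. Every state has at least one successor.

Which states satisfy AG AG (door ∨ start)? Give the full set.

States satisfying AG (door ∨ start): {Closed, Cooking, Error}.
States satisfying AG AG (door ∨ start): {Closed, Cooking, Error}.

{Closed, Cooking, Error}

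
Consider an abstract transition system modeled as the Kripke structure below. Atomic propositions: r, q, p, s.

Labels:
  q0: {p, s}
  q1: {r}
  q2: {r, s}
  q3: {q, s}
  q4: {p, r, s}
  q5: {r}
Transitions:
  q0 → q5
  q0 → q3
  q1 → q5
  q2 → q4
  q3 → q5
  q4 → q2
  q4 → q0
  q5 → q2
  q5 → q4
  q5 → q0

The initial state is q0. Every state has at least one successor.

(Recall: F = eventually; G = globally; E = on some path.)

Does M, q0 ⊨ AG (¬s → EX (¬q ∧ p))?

Holds

States satisfying ¬s → EX (¬q ∧ p): {q0, q2, q3, q4, q5}.
States satisfying AG (¬s → EX (¬q ∧ p)): {q0, q2, q3, q4, q5}.
Every state reachable from q0 satisfies ¬s → EX (¬q ∧ p).
q0 ∈ Sat(AG (¬s → EX (¬q ∧ p))).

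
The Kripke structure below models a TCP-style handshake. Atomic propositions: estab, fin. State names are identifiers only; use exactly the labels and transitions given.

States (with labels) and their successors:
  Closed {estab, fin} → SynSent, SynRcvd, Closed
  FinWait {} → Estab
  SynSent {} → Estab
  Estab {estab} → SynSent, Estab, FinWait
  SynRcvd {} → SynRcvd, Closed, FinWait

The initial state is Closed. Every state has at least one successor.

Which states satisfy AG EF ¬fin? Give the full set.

{Closed, FinWait, SynSent, Estab, SynRcvd}

States satisfying EF ¬fin: {Closed, FinWait, SynSent, Estab, SynRcvd}.
States satisfying AG EF ¬fin: {Closed, FinWait, SynSent, Estab, SynRcvd}.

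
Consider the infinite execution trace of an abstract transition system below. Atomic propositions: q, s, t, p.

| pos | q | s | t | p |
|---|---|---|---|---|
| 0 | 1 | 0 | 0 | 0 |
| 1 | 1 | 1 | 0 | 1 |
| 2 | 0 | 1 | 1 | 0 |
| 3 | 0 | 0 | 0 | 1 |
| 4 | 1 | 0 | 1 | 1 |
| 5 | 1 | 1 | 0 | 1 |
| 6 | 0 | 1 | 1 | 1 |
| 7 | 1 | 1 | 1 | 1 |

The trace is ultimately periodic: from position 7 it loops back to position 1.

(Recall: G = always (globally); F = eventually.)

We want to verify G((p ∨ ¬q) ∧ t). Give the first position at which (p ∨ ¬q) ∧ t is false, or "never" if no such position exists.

0

At position 0 the labels are {q}, so (p ∨ ¬q) ∧ t is false there. This is the first violation.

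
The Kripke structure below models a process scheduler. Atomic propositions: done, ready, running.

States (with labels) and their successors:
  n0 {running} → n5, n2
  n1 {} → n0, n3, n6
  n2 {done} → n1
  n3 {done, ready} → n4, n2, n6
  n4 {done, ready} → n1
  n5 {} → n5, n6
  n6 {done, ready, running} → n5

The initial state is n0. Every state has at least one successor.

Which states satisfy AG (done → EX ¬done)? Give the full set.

{n5, n6}

States satisfying done → EX ¬done: {n0, n1, n2, n4, n5, n6}.
States satisfying AG (done → EX ¬done): {n5, n6}.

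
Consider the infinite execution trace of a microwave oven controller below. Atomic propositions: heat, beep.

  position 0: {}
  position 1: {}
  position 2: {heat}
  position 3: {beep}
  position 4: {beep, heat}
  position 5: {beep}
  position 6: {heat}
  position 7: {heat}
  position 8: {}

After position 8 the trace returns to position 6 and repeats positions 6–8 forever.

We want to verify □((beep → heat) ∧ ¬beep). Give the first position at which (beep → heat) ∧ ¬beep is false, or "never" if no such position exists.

Check (beep → heat) ∧ ¬beep at each position in order: 0 ✓, 1 ✓, 2 ✓.
At position 3 the labels are {beep}, so (beep → heat) ∧ ¬beep is false there. This is the first violation.

3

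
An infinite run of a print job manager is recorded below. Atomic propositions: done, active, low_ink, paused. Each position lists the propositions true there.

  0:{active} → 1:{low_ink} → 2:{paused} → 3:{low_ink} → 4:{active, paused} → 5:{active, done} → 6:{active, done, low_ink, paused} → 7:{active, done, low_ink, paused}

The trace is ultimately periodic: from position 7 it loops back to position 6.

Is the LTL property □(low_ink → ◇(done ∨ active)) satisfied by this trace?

Satisfied

low_ink → ◇(done ∨ active) holds at every position 0..7, and those are all positions ever visited, so □(low_ink → ◇(done ∨ active)) holds.
Positions where low_ink holds: 1, 3, 6, 7.
Check ◇(done ∨ active) at each: 1→ok, 3→ok, 6→ok, 7→ok.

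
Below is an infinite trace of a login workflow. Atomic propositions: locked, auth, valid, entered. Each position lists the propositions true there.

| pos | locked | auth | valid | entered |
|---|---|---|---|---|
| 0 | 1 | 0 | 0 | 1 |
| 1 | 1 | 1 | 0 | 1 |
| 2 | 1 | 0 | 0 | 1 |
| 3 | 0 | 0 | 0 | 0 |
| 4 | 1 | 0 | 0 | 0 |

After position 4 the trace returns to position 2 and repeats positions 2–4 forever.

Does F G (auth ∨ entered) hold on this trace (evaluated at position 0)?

No

G (auth ∨ entered) is false at every position 0..4, so it never becomes true and F G (auth ∨ entered) fails.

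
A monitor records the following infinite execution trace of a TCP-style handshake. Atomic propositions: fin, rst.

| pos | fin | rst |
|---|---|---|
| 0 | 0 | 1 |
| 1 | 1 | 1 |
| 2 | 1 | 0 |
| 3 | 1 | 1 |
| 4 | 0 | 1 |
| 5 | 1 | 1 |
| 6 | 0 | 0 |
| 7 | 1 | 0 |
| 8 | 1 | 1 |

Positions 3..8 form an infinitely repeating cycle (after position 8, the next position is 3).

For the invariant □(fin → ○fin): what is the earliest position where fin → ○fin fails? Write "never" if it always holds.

Check fin → ○fin at each position in order: 0 ✓, 1 ✓, 2 ✓.
At position 3 the labels are {fin, rst} and the next position 4 has {rst}, so fin → ○fin is false there. This is the first violation.

3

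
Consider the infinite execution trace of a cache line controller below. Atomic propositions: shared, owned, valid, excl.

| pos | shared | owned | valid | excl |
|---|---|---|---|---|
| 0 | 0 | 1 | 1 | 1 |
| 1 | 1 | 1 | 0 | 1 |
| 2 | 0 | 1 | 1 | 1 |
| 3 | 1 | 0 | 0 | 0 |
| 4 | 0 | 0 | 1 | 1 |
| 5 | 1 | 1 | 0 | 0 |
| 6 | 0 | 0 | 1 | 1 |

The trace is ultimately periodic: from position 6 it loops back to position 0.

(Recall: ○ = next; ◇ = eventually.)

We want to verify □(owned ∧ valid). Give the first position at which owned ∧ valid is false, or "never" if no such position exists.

1

Check owned ∧ valid at each position in order: 0 ✓.
At position 1 the labels are {excl, owned, shared}, so owned ∧ valid is false there. This is the first violation.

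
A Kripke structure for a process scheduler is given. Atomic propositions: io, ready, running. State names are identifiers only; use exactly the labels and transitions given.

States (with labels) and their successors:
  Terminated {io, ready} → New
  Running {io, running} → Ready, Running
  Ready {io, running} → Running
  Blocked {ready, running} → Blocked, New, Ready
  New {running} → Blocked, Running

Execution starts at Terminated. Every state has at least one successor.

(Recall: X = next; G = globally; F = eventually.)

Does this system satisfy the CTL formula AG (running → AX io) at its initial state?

Does not hold

States satisfying running → AX io: {Terminated, Running, Ready}.
States satisfying AG (running → AX io): {Running, Ready}.
Blocked is reachable from Terminated and violates running → AX io, so AG fails at Terminated.
Terminated ∉ Sat(AG (running → AX io)).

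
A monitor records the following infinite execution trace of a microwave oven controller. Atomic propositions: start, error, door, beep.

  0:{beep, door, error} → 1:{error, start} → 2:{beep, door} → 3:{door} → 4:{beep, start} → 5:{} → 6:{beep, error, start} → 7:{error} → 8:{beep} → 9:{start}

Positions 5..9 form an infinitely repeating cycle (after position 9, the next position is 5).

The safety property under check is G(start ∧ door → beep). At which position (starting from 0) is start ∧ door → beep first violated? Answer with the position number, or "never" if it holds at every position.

start ∧ door → beep holds at every position 0..9, and those are all the positions the trace ever visits, so the invariant G(start ∧ door → beep) is never violated.

never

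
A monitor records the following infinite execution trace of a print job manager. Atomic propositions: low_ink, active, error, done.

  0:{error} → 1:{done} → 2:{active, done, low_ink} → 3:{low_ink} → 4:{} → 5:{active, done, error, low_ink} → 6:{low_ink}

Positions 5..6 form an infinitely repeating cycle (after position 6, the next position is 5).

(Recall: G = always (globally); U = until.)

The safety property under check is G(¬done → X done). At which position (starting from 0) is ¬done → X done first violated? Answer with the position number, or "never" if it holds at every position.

3

Check ¬done → X done at each position in order: 0 ✓, 1 ✓, 2 ✓.
At position 3 the labels are {low_ink} and the next position 4 has {}, so ¬done → X done is false there. This is the first violation.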